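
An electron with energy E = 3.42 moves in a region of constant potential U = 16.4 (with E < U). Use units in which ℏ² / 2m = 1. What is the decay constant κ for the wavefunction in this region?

κ = 3.60

Since E < U the TISE in this region is ψ'' = κ²ψ with κ = √(2m(U − E))/ℏ.
κ = √(2 × 0.5 × 12.98) = 3.603.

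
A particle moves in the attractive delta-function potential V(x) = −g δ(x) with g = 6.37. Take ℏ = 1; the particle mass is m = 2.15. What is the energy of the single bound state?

E = -43.6

The bound state is ψ(x) = √κ e^{−κ|x|}. The derivative jump ψ'(0⁺) − ψ'(0⁻) = −(2mg/ℏ²)ψ(0) fixes κ = mg/ℏ² = 13.70.
Then E = −ℏ²κ²/(2m) = −mg²/(2ℏ²) = -43.62.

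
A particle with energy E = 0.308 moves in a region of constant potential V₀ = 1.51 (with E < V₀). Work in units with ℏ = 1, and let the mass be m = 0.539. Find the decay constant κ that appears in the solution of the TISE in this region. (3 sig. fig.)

Since E < V₀ the TISE in this region is ψ'' = κ²ψ with κ = √(2m(V₀ − E))/ℏ.
κ = √(2 × 0.539 × 1.202) = 1.138.

κ = 1.14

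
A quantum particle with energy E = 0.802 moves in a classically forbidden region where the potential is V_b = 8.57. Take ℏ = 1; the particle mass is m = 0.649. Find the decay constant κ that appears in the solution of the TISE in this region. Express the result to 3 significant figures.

κ = 3.18

Since E < V_b the TISE in this region is ψ'' = κ²ψ with κ = √(2m(V_b − E))/ℏ.
κ = √(2 × 0.649 × 7.768) = 3.175.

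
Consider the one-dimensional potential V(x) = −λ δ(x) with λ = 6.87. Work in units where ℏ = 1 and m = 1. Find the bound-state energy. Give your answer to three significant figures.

The bound state is ψ(x) = √κ e^{−κ|x|}. The derivative jump ψ'(0⁺) − ψ'(0⁻) = −(2mλ/ℏ²)ψ(0) fixes κ = mλ/ℏ² = 6.870.
Then E = −ℏ²κ²/(2m) = −mλ²/(2ℏ²) = -23.60.

E = -23.6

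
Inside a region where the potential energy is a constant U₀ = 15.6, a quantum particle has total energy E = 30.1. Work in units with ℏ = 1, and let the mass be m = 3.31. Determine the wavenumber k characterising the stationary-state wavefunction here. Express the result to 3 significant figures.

k = 9.80

With E > U₀ the solution is oscillatory, ψ ∝ e^{±ikx} with k = √(2m(E − U₀))/ℏ.
k = √(2 × 3.31 × 14.5) = 9.797.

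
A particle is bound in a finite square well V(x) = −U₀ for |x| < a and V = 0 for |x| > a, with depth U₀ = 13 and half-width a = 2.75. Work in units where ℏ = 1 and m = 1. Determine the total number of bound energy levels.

N = 9

The dimensionless depth is z₀ = a√(2mU₀)/ℏ = 2.75 × √(26.00) = 14.02.
A new bound state (alternating even/odd) appears each time z₀ passes a multiple of π/2, so N = ⌊2z₀/π⌋ + 1 = ⌊8.927⌋ + 1 = 9.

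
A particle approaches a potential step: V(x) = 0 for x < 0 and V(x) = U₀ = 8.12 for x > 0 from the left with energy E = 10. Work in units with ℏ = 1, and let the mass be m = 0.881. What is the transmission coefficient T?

The wavenumbers are k₁ = √(2mE)/ℏ = 4.198 on the left and k₂ = √(2m(E − U₀))/ℏ = 1.820 on the right.
Continuity of ψ and ψ′ at the step yields the reflection amplitude r = (k₁ − k₂)/(k₁ + k₂) = 0.3951; thus R = |r|² = 0.1561, T = 0.8439.

T = 0.844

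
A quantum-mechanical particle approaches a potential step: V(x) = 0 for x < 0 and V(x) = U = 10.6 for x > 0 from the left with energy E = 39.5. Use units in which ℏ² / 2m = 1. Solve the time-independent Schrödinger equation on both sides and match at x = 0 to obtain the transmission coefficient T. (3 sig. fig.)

T = 0.994

The wavenumbers are k₁ = √(2mE)/ℏ = 6.285 on the left and k₂ = √(2m(E − U))/ℏ = 5.376 on the right.
Matching ψ and ψ′ at x = 0 gives r = (k₁ − k₂)/(k₁ + k₂), so R = r² = 0.006077 and T = 1 − R = 0.9939.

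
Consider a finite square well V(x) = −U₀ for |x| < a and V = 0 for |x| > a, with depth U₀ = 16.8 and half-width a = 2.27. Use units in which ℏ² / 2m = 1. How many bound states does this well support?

N = 6

Define the well-strength parameter z₀ = (a/ℏ)√(2mU₀) = 2.27 × √(2·0.5·16.8) = 9.304.
A new bound state (alternating even/odd) appears each time z₀ passes a multiple of π/2, so N = ⌊2z₀/π⌋ + 1 = ⌊5.923⌋ + 1 = 6.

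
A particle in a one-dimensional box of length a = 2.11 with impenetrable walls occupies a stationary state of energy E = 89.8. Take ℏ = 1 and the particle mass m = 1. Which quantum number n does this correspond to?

For an infinite well E_n = n²π²ℏ²/(2ma²), so n = (a/πℏ)√(2mE).
n = (2.11/π) × √(2 × 1 × 89.8) = 9.001 → n = 9.

n = 9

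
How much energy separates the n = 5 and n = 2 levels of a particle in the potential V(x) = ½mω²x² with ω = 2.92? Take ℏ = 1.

E_n = ℏω(n + ½), so ΔE = (5 − 2) ℏω = 3 × 2.92 = 8.760.

ΔE = 8.76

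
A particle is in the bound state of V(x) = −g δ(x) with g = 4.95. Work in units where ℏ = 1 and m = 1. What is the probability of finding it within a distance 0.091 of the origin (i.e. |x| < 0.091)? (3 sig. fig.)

The normalised bound state is ψ = √κ e^{−κ|x|} with κ = mg/ℏ² = 4.950.
P(|x| < d) = ∫_{−d}^{d} κ e^{−2κ|x|} dx = 1 − e^{−2κd} = 1 − e^{−0.9009} = 0.5938.

P = 0.594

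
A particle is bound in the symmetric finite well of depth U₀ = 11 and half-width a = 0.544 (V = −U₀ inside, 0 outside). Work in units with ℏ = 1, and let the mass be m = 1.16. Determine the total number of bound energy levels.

N = 2

The dimensionless depth is z₀ = a√(2mU₀)/ℏ = 0.544 × √(25.52) = 2.748.
The even/odd transcendental equations gain one root per π/2 in z₀, giving N = 1 + ⌊2z₀/π⌋ = 1 + ⌊1.750⌋ = 2.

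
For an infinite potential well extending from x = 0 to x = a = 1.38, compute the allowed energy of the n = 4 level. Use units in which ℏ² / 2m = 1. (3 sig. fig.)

E = 82.9

The infinite-well eigenfunctions ψ_n = √(2/a) sin(nπx/a) vanish at both walls, giving E_n = n²π²ℏ²/(2ma²).
E_4 = 4² × π² / (2 × 0.5 × 1.38²) = 82.92.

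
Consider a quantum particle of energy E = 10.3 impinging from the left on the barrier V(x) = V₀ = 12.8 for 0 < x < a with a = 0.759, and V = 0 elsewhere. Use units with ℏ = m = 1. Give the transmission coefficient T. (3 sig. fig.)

T = 0.0829

Since E < V₀ the interior solution is evanescent with decay constant κ = √(2m(V₀ − E))/ℏ = 2.236.
κa = 1.697, sinh(κa) = 2.638.
The exact tunnelling result is T⁻¹ = 1 + V₀² sinh²(κa) / [4E(V₀ − E)] = 12.07, so T = 0.0829.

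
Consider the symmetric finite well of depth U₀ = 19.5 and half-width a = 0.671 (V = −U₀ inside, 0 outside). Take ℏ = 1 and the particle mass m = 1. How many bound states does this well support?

Define the well-strength parameter z₀ = (a/ℏ)√(2mU₀) = 0.671 × √(2·1·19.5) = 4.190.
A new bound state (alternating even/odd) appears each time z₀ passes a multiple of π/2, so N = ⌊2z₀/π⌋ + 1 = ⌊2.668⌋ + 1 = 3.

N = 3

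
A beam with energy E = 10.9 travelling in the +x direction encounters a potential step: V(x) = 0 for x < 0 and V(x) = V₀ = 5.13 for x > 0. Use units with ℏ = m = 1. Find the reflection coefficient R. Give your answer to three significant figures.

R = 0.0249

The wavenumbers are k₁ = √(2mE)/ℏ = 4.669 on the left and k₂ = √(2m(E − V₀))/ℏ = 3.397 on the right.
Continuity of ψ and ψ′ at the step yields the reflection amplitude r = (k₁ − k₂)/(k₁ + k₂) = 0.1577; thus R = |r|² = 0.02487, T = 0.9751.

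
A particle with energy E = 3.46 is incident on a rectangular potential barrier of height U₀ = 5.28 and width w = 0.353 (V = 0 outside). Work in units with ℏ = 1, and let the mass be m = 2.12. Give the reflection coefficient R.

R = 0.592

E < U₀: inside the barrier ψ ∝ e^{±κx} with κ = √(2m(U₀ − E))/ℏ = 2.778.
κw = 0.9806, sinh(κw) = 1.145.
The exact tunnelling result is T⁻¹ = 1 + U₀² sinh²(κw) / [4E(U₀ − E)] = 2.452, so T = 0.408.
R = 1 − T = 0.592.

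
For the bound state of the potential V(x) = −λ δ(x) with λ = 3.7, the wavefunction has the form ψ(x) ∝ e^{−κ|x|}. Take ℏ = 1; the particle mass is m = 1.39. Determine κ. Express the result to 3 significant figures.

κ = 5.14

Integrate −(ℏ²/2m)ψ'' − λδ(x)ψ = Eψ from −ε to +ε: the ψ'' term gives ψ'(0⁺) − ψ'(0⁻) and the δ term gives −(2mλ/ℏ²)ψ(0).
With ψ ∝ e^{−κ|x|} this yields −2κ = −2mλ/ℏ², so κ = mλ/ℏ² = 5.143.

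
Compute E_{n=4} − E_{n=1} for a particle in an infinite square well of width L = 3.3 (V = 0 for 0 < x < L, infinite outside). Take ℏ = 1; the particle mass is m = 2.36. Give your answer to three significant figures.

E_n = n²π²ℏ²/(2mL²), so ΔE = (4² − 1²) π²ℏ²/(2mL²).
ΔE = 15 × π² / (2 × 2.36 × 3.3²) = 2.880.

ΔE = 2.88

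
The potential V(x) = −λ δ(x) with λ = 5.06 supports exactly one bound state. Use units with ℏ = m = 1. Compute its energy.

The bound state is ψ(x) = √κ e^{−κ|x|}. The derivative jump ψ'(0⁺) − ψ'(0⁻) = −(2mλ/ℏ²)ψ(0) fixes κ = mλ/ℏ² = 5.060.
Then E = −ℏ²κ²/(2m) = −mλ²/(2ℏ²) = -12.80.

E = -12.8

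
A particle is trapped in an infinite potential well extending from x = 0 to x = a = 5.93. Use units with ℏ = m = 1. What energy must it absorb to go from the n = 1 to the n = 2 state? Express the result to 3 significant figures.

E_n = n²π²ℏ²/(2ma²), so ΔE = (2² − 1²) π²ℏ²/(2ma²).
ΔE = 3 × π² / (2 × 1 × 5.93²) = 0.4210.

ΔE = 0.421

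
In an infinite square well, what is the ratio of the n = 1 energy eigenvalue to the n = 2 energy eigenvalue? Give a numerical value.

0.25

Since E_n ∝ n², the ratio is (1/2)² = 0.25.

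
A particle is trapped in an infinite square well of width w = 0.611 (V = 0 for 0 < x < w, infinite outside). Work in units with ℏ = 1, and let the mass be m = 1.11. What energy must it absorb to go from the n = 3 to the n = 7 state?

E_n = n²π²ℏ²/(2mw²), so ΔE = (7² − 3²) π²ℏ²/(2mw²).
ΔE = 40 × π² / (2 × 1.11 × 0.611²) = 476.3.

ΔE = 476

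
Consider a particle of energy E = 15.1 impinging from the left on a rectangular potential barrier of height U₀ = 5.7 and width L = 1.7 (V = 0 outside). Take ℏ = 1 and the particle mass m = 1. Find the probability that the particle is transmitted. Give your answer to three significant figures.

E > U₀: inside the barrier k₂ = √(2m(E − U₀))/ℏ = 4.336, k₂L = 7.371.
T = [1 + U₀² sin²(k₂L) / (4E(E − U₀))]⁻¹ = 1/1.045 = 0.957.

T = 0.957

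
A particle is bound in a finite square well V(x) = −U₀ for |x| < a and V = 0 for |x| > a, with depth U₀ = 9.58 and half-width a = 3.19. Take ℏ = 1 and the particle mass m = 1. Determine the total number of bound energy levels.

N = 9

Define the well-strength parameter z₀ = (a/ℏ)√(2mU₀) = 3.19 × √(2·1·9.58) = 13.96.
The even/odd transcendental equations gain one root per π/2 in z₀, giving N = 1 + ⌊2z₀/π⌋ = 1 + ⌊8.889⌋ = 9.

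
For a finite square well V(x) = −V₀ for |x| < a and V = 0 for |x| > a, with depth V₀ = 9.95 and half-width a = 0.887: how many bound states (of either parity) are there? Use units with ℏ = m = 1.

The dimensionless depth is z₀ = a√(2mV₀)/ℏ = 0.887 × √(19.90) = 3.957.
The even/odd transcendental equations gain one root per π/2 in z₀, giving N = 1 + ⌊2z₀/π⌋ = 1 + ⌊2.519⌋ = 3.

N = 3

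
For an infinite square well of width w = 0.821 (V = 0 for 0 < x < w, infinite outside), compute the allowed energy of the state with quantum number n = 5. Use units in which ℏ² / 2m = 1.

Requiring ψ(0) = ψ(w) = 0 quantises k = nπ/w, hence E_n = ℏ²k²/2m = n²π²ℏ²/(2mw²).
E_5 = 5² × π² / (2 × 0.5 × 0.821²) = 366.1.

E = 366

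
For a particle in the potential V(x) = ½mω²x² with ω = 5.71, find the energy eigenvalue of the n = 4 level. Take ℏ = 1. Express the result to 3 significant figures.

Using E_n = (n + ½)ℏω: E_4 = 4.5 × 5.71 = 25.70.

E = 25.7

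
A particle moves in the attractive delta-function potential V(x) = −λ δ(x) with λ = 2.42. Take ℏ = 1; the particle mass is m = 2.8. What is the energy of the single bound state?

For x ≠ 0 the bound state is ψ ∝ e^{−κ|x|}; integrating the TISE across the delta gives the cusp condition 2κ = 2mλ/ℏ², so κ = 6.776.
Then E = −ℏ²κ²/(2m) = −mλ²/(2ℏ²) = -8.199.

E = -8.20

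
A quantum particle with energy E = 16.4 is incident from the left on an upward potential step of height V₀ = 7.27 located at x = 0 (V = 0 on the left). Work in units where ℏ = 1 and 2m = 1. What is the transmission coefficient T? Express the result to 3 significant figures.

On each side the TISE gives plane waves with k = √(2m(E − V))/ℏ: k₁ = √(2·½·16.4) = 4.050, k₂ = √(2·½·9.13) = 3.022.
Matching ψ and ψ′ at x = 0 gives r = (k₁ − k₂)/(k₁ + k₂), so R = r² = 0.02114 and T = 1 − R = 0.9789.

T = 0.979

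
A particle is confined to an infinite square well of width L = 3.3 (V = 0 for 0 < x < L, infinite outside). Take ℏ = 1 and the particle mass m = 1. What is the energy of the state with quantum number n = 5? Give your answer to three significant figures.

The infinite-well eigenfunctions ψ_n = √(2/L) sin(nπx/L) vanish at both walls, giving E_n = n²π²ℏ²/(2mL²).
E_5 = 5² × π² / (2 × 1 × 3.3²) = 11.33.

E = 11.3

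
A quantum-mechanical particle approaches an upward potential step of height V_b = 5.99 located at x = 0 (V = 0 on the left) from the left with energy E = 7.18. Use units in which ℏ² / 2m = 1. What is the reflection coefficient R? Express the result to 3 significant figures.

On each side the TISE gives plane waves with k = √(2m(E − V))/ℏ: k₁ = √(2·½·7.18) = 2.680, k₂ = √(2·½·1.19) = 1.091.
Matching ψ and ψ′ at x = 0 gives r = (k₁ − k₂)/(k₁ + k₂), so R = r² = 0.1775 and T = 1 − R = 0.8225.

R = 0.178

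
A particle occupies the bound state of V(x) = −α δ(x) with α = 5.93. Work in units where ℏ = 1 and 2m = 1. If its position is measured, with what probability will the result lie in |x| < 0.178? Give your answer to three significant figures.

P = 0.652

The normalised bound state is ψ = √κ e^{−κ|x|} with κ = mα/ℏ² = 2.965.
P(|x| < d) = ∫_{−d}^{d} κ e^{−2κ|x|} dx = 1 − e^{−2κd} = 1 − e^{−1.056} = 0.6520.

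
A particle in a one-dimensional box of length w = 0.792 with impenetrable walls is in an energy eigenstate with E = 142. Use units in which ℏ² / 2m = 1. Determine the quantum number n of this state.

n = 3

For an infinite well E_n = n²π²ℏ²/(2mw²), so n = (w/πℏ)√(2mE).
n = (0.792/π) × √(2 × 0.5 × 142) = 3.004 → n = 3.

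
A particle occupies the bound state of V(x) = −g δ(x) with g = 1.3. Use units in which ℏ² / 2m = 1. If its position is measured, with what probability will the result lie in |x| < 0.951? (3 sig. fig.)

The normalised bound state is ψ = √κ e^{−κ|x|} with κ = mg/ℏ² = 0.6500.
P(|x| < d) = ∫_{−d}^{d} κ e^{−2κ|x|} dx = 1 − e^{−2κd} = 1 − e^{−1.236} = 0.7095.

P = 0.710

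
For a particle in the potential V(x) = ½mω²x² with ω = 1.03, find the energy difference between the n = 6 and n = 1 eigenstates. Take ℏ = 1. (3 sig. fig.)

ΔE = 5.15

E_n = ℏω(n + ½), so ΔE = (6 − 1) ℏω = 5 × 1.03 = 5.150.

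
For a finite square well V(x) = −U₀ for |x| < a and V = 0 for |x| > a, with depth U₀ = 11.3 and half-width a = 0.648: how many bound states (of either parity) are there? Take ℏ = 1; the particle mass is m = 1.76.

Define the well-strength parameter z₀ = (a/ℏ)√(2mU₀) = 0.648 × √(2·1.76·11.3) = 4.087.
The even/odd transcendental equations gain one root per π/2 in z₀, giving N = 1 + ⌊2z₀/π⌋ = 1 + ⌊2.602⌋ = 3.

N = 3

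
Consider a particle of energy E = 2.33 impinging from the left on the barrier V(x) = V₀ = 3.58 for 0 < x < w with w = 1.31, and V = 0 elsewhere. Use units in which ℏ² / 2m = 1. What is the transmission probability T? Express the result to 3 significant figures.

T = 0.178

E < V₀: inside the barrier ψ ∝ e^{±κx} with κ = √(2m(V₀ − E))/ℏ = 1.118.
κw = 1.465, sinh(κw) = 2.047.
The exact tunnelling result is T⁻¹ = 1 + V₀² sinh²(κw) / [4E(V₀ − E)] = 5.611, so T = 0.178.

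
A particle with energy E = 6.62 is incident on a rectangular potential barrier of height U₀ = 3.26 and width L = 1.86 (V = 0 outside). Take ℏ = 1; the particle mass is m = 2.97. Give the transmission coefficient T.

T = 0.912

Above the barrier the interior wavenumber is k₂ = √(2m(E − U₀))/ℏ = 4.467, giving phase k₂L = 8.310.
T = [1 + U₀² sin²(k₂L) / (4E(E − U₀))]⁻¹ = 1/1.096 = 0.912.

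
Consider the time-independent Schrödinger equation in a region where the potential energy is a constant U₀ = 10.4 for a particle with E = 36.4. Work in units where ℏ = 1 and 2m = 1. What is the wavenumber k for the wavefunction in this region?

With E > U₀ the solution is oscillatory, ψ ∝ e^{±ikx} with k = √(2m(E − U₀))/ℏ.
k = √(2 × 0.5 × 26) = 5.099.

k = 5.10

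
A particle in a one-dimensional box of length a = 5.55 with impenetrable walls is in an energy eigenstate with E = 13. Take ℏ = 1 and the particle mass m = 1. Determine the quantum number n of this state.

n = 9

For an infinite well E_n = n²π²ℏ²/(2ma²), so n = (a/πℏ)√(2mE).
n = (5.55/π) × √(2 × 1 × 13) = 9.008 → n = 9.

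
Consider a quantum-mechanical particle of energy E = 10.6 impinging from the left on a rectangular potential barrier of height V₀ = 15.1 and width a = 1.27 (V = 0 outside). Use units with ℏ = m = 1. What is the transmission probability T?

T = 0.00164

Since E < V₀ the interior solution is evanescent with decay constant κ = √(2m(V₀ − E))/ℏ = 3.000.
κa = 3.810, sinh(κa) = 22.56.
The exact tunnelling result is T⁻¹ = 1 + V₀² sinh²(κa) / [4E(V₀ − E)] = 609.4, so T = 0.00164.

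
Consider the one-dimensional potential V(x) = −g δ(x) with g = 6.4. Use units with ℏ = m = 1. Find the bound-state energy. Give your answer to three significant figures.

The bound state is ψ(x) = √κ e^{−κ|x|}. The derivative jump ψ'(0⁺) − ψ'(0⁻) = −(2mg/ℏ²)ψ(0) fixes κ = mg/ℏ² = 6.400.
Then E = −ℏ²κ²/(2m) = −mg²/(2ℏ²) = -20.48.

E = -20.5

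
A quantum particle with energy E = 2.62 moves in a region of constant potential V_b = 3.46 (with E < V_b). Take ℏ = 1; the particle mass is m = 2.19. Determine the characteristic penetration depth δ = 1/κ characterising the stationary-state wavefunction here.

Since E < V_b the TISE in this region is ψ'' = κ²ψ with κ = √(2m(V_b − E))/ℏ.
κ = √(2 × 2.19 × 0.84) = 1.918. The penetration depth is δ = 1/κ = 0.521.

δ = 0.521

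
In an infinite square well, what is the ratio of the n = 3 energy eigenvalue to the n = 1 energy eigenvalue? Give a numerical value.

9

E_n = n²π²ℏ²/(2mL²) so the ratio is n₂²/n₁² = 9/1 = 9.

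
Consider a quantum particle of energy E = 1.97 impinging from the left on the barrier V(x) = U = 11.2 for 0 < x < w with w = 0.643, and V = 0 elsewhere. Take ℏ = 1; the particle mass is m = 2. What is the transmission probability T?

T = 0.000937

E < U: inside the barrier ψ ∝ e^{±κx} with κ = √(2m(U − E))/ℏ = 6.076.
κw = 3.907, sinh(κw) = 24.86.
The exact tunnelling result is T⁻¹ = 1 + U² sinh²(κw) / [4E(U − E)] = 1067, so T = 0.000937.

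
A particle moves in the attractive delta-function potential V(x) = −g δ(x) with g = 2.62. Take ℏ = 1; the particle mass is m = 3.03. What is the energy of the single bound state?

E = -10.4

The bound state is ψ(x) = √κ e^{−κ|x|}. The derivative jump ψ'(0⁺) − ψ'(0⁻) = −(2mg/ℏ²)ψ(0) fixes κ = mg/ℏ² = 7.939.
Then E = −ℏ²κ²/(2m) = −mg²/(2ℏ²) = -10.40.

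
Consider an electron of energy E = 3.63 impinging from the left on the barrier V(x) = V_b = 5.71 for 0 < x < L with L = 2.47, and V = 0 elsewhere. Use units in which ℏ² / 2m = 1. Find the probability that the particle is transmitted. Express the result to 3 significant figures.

Since E < V_b the interior solution is evanescent with decay constant κ = √(2m(V_b − E))/ℏ = 1.442.
κL = 3.562, sinh(κL) = 17.61.
The exact tunnelling result is T⁻¹ = 1 + V_b² sinh²(κL) / [4E(V_b − E)] = 335.7, so T = 0.00298.

T = 0.00298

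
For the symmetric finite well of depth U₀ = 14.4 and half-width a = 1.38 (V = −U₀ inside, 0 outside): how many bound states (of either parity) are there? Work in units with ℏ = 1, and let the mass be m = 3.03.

N = 9

The dimensionless depth is z₀ = a√(2mU₀)/ℏ = 1.38 × √(87.26) = 12.89.
A new bound state (alternating even/odd) appears each time z₀ passes a multiple of π/2, so N = ⌊2z₀/π⌋ + 1 = ⌊8.207⌋ + 1 = 9.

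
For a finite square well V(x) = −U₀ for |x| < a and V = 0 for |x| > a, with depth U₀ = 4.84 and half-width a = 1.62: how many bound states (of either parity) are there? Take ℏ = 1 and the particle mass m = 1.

The dimensionless depth is z₀ = a√(2mU₀)/ℏ = 1.62 × √(9.680) = 5.040.
The even/odd transcendental equations gain one root per π/2 in z₀, giving N = 1 + ⌊2z₀/π⌋ = 1 + ⌊3.209⌋ = 4.

N = 4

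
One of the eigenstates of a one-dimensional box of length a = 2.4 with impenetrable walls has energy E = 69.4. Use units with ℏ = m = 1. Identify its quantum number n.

For an infinite well E_n = n²π²ℏ²/(2ma²), so n = (a/πℏ)√(2mE).
n = (2.4/π) × √(2 × 1 × 69.4) = 9.000 → n = 9.

n = 9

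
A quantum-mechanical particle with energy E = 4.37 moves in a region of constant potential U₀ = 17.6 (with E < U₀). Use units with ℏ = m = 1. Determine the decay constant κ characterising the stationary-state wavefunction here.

Since E < U₀ the TISE in this region is ψ'' = κ²ψ with κ = √(2m(U₀ − E))/ℏ.
κ = √(2 × 1 × 13.23) = 5.144.

κ = 5.14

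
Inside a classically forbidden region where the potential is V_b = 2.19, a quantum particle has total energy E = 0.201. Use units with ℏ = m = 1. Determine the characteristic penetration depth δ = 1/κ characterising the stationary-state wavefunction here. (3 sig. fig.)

δ = 0.501

Since E < V_b the TISE in this region is ψ'' = κ²ψ with κ = √(2m(V_b − E))/ℏ.
κ = √(2 × 1 × 1.989) = 1.994. The penetration depth is δ = 1/κ = 0.501.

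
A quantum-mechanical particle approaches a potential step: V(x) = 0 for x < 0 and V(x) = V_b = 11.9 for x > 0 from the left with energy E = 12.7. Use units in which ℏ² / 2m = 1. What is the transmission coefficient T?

The wavenumbers are k₁ = √(2mE)/ℏ = 3.564 on the left and k₂ = √(2m(E − V_b))/ℏ = 0.8944 on the right.
Continuity of ψ and ψ′ at the step yields the reflection amplitude r = (k₁ − k₂)/(k₁ + k₂) = 0.5987; thus R = |r|² = 0.3585, T = 0.6415.

T = 0.642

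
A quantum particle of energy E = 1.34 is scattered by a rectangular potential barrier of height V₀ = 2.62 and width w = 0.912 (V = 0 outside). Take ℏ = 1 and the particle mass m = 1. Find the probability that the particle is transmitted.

T = 0.194

Since E < V₀ the interior solution is evanescent with decay constant κ = √(2m(V₀ − E))/ℏ = 1.600.
κw = 1.459, sinh(κw) = 2.035.
Matching ψ, ψ′ at both faces gives T = [1 + V₀² sinh²(κw) / (4E(V₀ − E))]⁻¹ = 1/5.144 = 0.194.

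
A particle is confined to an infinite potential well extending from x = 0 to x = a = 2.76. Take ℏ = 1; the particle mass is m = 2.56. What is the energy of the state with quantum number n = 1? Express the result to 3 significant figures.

E = 0.253

Requiring ψ(0) = ψ(a) = 0 quantises k = nπ/a, hence E_n = ℏ²k²/2m = n²π²ℏ²/(2ma²).
E_1 = 1² × π² / (2 × 2.56 × 2.76²) = 0.2531.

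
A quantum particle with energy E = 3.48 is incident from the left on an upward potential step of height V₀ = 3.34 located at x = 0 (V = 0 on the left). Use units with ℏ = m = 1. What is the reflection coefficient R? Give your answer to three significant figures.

The wavenumbers are k₁ = √(2mE)/ℏ = 2.638 on the left and k₂ = √(2m(E − V₀))/ℏ = 0.5292 on the right.
Continuity of ψ and ψ′ at the step yields the reflection amplitude r = (k₁ − k₂)/(k₁ + k₂) = 0.6659; thus R = |r|² = 0.4434, T = 0.5566.

R = 0.443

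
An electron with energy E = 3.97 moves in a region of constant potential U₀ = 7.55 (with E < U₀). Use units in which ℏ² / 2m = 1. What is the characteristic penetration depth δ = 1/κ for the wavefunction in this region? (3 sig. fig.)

Since E < U₀ the TISE in this region is ψ'' = κ²ψ with κ = √(2m(U₀ − E))/ℏ.
κ = √(2 × 0.5 × 3.58) = 1.892. The penetration depth is δ = 1/κ = 0.529.

δ = 0.529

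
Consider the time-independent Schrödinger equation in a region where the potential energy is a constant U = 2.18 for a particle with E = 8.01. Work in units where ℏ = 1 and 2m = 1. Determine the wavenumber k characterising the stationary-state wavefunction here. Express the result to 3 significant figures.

k = 2.41

With E > U the solution is oscillatory, ψ ∝ e^{±ikx} with k = √(2m(E − U))/ℏ.
k = √(2 × 0.5 × 5.83) = 2.415.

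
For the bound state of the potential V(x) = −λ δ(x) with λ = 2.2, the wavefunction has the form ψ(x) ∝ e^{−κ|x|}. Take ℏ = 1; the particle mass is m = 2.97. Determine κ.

Integrating the TISE across x = 0 gives the cusp condition ψ'(0⁺) − ψ'(0⁻) = −(2mλ/ℏ²)ψ(0).
With ψ ∝ e^{−κ|x|} this yields −2κ = −2mλ/ℏ², so κ = mλ/ℏ² = 6.534.

κ = 6.53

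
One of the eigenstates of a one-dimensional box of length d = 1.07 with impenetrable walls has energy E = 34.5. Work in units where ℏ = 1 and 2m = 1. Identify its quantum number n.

n = 2

For an infinite well E_n = n²π²ℏ²/(2md²), so n = (d/πℏ)√(2mE).
n = (1.07/π) × √(2 × 0.5 × 34.5) = 2.001 → n = 2.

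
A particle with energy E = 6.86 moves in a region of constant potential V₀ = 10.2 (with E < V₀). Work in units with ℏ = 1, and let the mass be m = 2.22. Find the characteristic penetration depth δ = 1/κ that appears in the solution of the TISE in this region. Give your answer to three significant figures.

δ = 0.260

Since E < V₀ the TISE in this region is ψ'' = κ²ψ with κ = √(2m(V₀ − E))/ℏ.
κ = √(2 × 2.22 × 3.34) = 3.851. The penetration depth is δ = 1/κ = 0.260.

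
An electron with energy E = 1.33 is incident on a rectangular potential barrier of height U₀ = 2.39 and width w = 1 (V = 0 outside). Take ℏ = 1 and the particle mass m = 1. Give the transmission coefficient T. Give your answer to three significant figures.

E < U₀: inside the barrier ψ ∝ e^{±κx} with κ = √(2m(U₀ − E))/ℏ = 1.456.
κw = 1.456, sinh(κw) = 2.028.
Matching ψ, ψ′ at both faces gives T = [1 + U₀² sinh²(κw) / (4E(U₀ − E))]⁻¹ = 1/5.165 = 0.194.

T = 0.194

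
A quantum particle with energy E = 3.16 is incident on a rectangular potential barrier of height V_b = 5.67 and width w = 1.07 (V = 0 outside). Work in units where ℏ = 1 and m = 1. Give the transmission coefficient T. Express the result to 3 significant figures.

Since E < V_b the interior solution is evanescent with decay constant κ = √(2m(V_b − E))/ℏ = 2.241.
κw = 2.397, sinh(κw) = 5.452.
Matching ψ, ψ′ at both faces gives T = [1 + V_b² sinh²(κw) / (4E(V_b − E))]⁻¹ = 1/31.12 = 0.0321.

T = 0.0321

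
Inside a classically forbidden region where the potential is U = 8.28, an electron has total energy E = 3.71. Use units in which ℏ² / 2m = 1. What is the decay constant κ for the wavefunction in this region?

Since E < U the TISE in this region is ψ'' = κ²ψ with κ = √(2m(U − E))/ℏ.
κ = √(2 × 0.5 × 4.57) = 2.138.

κ = 2.14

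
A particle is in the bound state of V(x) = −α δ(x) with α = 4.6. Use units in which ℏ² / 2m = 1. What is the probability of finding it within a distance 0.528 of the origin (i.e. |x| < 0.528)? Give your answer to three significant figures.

The normalised bound state is ψ = √κ e^{−κ|x|} with κ = mα/ℏ² = 2.300.
P(|x| < d) = ∫_{−d}^{d} κ e^{−2κ|x|} dx = 1 − e^{−2κd} = 1 − e^{−2.429} = 0.9119.

P = 0.912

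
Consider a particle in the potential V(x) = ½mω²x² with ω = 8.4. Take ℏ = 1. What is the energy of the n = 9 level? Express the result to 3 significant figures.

The oscillator eigenvalues are E_n = ℏω(n + ½), so E_9 = 8.4 × 9.5 = 79.80.

E = 79.8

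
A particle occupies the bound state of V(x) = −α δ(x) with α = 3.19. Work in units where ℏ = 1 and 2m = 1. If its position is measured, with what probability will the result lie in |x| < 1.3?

P = 0.984

The normalised bound state is ψ = √κ e^{−κ|x|} with κ = mα/ℏ² = 1.595.
P(|x| < d) = ∫_{−d}^{d} κ e^{−2κ|x|} dx = 1 − e^{−2κd} = 1 − e^{−4.147} = 0.9842.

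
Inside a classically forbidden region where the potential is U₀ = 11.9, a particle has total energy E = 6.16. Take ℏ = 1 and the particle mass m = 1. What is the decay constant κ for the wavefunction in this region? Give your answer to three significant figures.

κ = 3.39

Since E < U₀ the TISE in this region is ψ'' = κ²ψ with κ = √(2m(U₀ − E))/ℏ.
κ = √(2 × 1 × 5.74) = 3.388.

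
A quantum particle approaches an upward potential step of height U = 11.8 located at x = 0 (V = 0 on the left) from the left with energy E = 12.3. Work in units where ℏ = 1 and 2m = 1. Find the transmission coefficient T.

The wavenumbers are k₁ = √(2mE)/ℏ = 3.507 on the left and k₂ = √(2m(E − U))/ℏ = 0.7071 on the right.
Continuity of ψ and ψ′ at the step yields the reflection amplitude r = (k₁ − k₂)/(k₁ + k₂) = 0.6644; thus R = |r|² = 0.4415, T = 0.5585.

T = 0.559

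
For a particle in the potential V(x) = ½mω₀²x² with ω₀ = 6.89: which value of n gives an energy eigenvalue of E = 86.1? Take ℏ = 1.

E_n = ℏω₀(n + ½) ⇒ n = E/(ℏω₀) − ½ = 86.1/6.89 − 0.5 = 11.996 → n = 12.

n = 12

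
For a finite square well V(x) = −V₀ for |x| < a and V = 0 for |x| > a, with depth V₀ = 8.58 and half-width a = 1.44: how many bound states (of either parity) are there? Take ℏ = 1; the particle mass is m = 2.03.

The dimensionless depth is z₀ = a√(2mV₀)/ℏ = 1.44 × √(34.83) = 8.499.
The even/odd transcendental equations gain one root per π/2 in z₀, giving N = 1 + ⌊2z₀/π⌋ = 1 + ⌊5.411⌋ = 6.

N = 6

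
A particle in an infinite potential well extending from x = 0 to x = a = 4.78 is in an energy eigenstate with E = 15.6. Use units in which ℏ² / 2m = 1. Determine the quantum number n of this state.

From E_n = n²π²ℏ²/(2ma²) invert to n = √(2ma²E)/(πℏ).
n = (4.78/π) × √(2 × 0.5 × 15.6) = 6.010 → n = 6.

n = 6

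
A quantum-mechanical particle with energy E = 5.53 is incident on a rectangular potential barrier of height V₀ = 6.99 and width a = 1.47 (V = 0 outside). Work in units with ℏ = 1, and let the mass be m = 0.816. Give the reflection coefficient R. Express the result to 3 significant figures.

Since E < V₀ the interior solution is evanescent with decay constant κ = √(2m(V₀ − E))/ℏ = 1.544.
κa = 2.269, sinh(κa) = 4.784.
Matching ψ, ψ′ at both faces gives T = [1 + V₀² sinh²(κa) / (4E(V₀ − E))]⁻¹ = 1/35.62 = 0.0281.
R = 1 − T = 0.972.

R = 0.972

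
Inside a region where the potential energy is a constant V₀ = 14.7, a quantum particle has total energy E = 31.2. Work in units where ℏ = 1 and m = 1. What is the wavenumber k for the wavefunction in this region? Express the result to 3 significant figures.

With E > V₀ the solution is oscillatory, ψ ∝ e^{±ikx} with k = √(2m(E − V₀))/ℏ.
k = √(2 × 1 × 16.5) = 5.745.

k = 5.74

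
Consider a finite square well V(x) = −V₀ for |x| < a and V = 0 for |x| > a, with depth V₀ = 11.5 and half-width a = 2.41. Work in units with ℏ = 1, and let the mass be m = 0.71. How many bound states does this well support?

N = 7

Define the well-strength parameter z₀ = (a/ℏ)√(2mV₀) = 2.41 × √(2·0.71·11.5) = 9.739.
The even/odd transcendental equations gain one root per π/2 in z₀, giving N = 1 + ⌊2z₀/π⌋ = 1 + ⌊6.200⌋ = 7.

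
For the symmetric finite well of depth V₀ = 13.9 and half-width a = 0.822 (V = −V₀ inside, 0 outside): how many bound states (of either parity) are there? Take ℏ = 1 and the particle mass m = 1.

N = 3

The dimensionless depth is z₀ = a√(2mV₀)/ℏ = 0.822 × √(27.80) = 4.334.
A new bound state (alternating even/odd) appears each time z₀ passes a multiple of π/2, so N = ⌊2z₀/π⌋ + 1 = ⌊2.759⌋ + 1 = 3.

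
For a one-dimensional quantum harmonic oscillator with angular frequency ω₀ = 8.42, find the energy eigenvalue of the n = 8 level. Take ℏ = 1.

The oscillator eigenvalues are E_n = ℏω₀(n + ½), so E_8 = 8.42 × 8.5 = 71.57.

E = 71.6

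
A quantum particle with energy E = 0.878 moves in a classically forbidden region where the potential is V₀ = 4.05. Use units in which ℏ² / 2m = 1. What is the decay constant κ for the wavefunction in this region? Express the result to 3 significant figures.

κ = 1.78

Since E < V₀ the TISE in this region is ψ'' = κ²ψ with κ = √(2m(V₀ − E))/ℏ.
κ = √(2 × 0.5 × 3.172) = 1.781.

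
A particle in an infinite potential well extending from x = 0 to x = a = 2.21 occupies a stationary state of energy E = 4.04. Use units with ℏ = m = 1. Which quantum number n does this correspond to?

From E_n = n²π²ℏ²/(2ma²) invert to n = √(2ma²E)/(πℏ).
n = (2.21/π) × √(2 × 1 × 4.04) = 2.000 → n = 2.

n = 2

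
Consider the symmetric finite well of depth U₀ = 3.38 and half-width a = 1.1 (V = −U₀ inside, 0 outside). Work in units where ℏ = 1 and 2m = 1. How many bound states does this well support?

N = 2

The dimensionless depth is z₀ = a√(2mU₀)/ℏ = 1.1 × √(3.380) = 2.022.
The even/odd transcendental equations gain one root per π/2 in z₀, giving N = 1 + ⌊2z₀/π⌋ = 1 + ⌊1.287⌋ = 2.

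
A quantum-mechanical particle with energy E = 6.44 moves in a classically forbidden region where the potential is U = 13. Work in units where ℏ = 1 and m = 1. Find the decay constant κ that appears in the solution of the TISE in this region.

κ = 3.62

Since E < U the TISE in this region is ψ'' = κ²ψ with κ = √(2m(U − E))/ℏ.
κ = √(2 × 1 × 6.56) = 3.622.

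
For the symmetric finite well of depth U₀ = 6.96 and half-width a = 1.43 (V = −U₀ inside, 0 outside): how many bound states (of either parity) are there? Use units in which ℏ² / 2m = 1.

N = 3

Define the well-strength parameter z₀ = (a/ℏ)√(2mU₀) = 1.43 × √(2·0.5·6.96) = 3.773.
The even/odd transcendental equations gain one root per π/2 in z₀, giving N = 1 + ⌊2z₀/π⌋ = 1 + ⌊2.402⌋ = 3.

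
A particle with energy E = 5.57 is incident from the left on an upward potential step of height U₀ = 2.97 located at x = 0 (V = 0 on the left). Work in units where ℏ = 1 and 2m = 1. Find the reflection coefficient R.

On each side the TISE gives plane waves with k = √(2m(E − V))/ℏ: k₁ = √(2·½·5.57) = 2.360, k₂ = √(2·½·2.6) = 1.612.
Matching ψ and ψ′ at x = 0 gives r = (k₁ − k₂)/(k₁ + k₂), so R = r² = 0.03542 and T = 1 − R = 0.9646.

R = 0.0354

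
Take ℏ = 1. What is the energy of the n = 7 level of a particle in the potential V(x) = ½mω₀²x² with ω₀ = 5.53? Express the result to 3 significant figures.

E = 41.5

The oscillator eigenvalues are E_n = ℏω₀(n + ½), so E_7 = 5.53 × 7.5 = 41.48.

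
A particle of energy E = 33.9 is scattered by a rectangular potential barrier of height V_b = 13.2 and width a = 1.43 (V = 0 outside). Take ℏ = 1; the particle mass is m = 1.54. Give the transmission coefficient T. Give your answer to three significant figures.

T = 0.951

E > V_b: inside the barrier k₂ = √(2m(E − V_b))/ℏ = 7.985, k₂a = 11.42.
Matching at both interfaces gives T⁻¹ = 1 + V_b² sin²(k₂a) / [4E(E − V_b)] = 1.052, hence T = 0.951.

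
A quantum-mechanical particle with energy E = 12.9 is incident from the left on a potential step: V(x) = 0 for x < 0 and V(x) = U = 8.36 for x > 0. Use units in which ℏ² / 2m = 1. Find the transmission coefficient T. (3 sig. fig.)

T = 0.935

On each side the TISE gives plane waves with k = √(2m(E − V))/ℏ: k₁ = √(2·½·12.9) = 3.592, k₂ = √(2·½·4.54) = 2.131.
Matching ψ and ψ′ at x = 0 gives r = (k₁ − k₂)/(k₁ + k₂), so R = r² = 0.06518 and T = 1 − R = 0.9348.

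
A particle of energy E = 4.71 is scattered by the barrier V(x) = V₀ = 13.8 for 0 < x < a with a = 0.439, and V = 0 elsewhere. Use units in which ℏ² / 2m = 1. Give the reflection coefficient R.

R = 0.772

Since E < V₀ the interior solution is evanescent with decay constant κ = √(2m(V₀ − E))/ℏ = 3.015.
κa = 1.324, sinh(κa) = 1.745.
The exact tunnelling result is T⁻¹ = 1 + V₀² sinh²(κa) / [4E(V₀ − E)] = 4.387, so T = 0.228.
R = 1 − T = 0.772.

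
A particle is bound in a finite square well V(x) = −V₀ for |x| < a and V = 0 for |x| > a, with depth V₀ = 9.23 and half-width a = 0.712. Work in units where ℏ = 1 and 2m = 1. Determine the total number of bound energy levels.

N = 2

Define the well-strength parameter z₀ = (a/ℏ)√(2mV₀) = 0.712 × √(2·0.5·9.23) = 2.163.
The even/odd transcendental equations gain one root per π/2 in z₀, giving N = 1 + ⌊2z₀/π⌋ = 1 + ⌊1.377⌋ = 2.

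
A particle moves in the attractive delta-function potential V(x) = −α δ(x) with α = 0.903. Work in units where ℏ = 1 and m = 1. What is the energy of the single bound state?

E = -0.408

For x ≠ 0 the bound state is ψ ∝ e^{−κ|x|}; integrating the TISE across the delta gives the cusp condition 2κ = 2mα/ℏ², so κ = 0.9030.
Then E = −ℏ²κ²/(2m) = −mα²/(2ℏ²) = -0.4077.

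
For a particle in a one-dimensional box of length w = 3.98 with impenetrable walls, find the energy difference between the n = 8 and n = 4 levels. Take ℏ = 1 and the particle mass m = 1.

ΔE = 15.0

E_n = n²π²ℏ²/(2mw²), so ΔE = (8² − 4²) π²ℏ²/(2mw²).
ΔE = 48 × π² / (2 × 1 × 3.98²) = 14.95.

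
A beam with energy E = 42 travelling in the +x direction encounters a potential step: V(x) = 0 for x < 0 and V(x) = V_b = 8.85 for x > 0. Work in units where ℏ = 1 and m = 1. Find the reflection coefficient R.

The wavenumbers are k₁ = √(2mE)/ℏ = 9.165 on the left and k₂ = √(2m(E − V_b))/ℏ = 8.142 on the right.
Continuity of ψ and ψ′ at the step yields the reflection amplitude r = (k₁ − k₂)/(k₁ + k₂) = 0.05909; thus R = |r|² = 0.003491, T = 0.9965.

R = 0.00349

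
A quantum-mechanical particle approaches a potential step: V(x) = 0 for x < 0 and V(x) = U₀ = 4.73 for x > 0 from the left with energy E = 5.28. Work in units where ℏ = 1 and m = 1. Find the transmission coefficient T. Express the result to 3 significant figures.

T = 0.738

On each side the TISE gives plane waves with k = √(2m(E − V))/ℏ: k₁ = √(2·1·5.28) = 3.250, k₂ = √(2·1·0.55) = 1.049.
Matching ψ and ψ′ at x = 0 gives r = (k₁ − k₂)/(k₁ + k₂), so R = r² = 0.2621 and T = 1 − R = 0.7379.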